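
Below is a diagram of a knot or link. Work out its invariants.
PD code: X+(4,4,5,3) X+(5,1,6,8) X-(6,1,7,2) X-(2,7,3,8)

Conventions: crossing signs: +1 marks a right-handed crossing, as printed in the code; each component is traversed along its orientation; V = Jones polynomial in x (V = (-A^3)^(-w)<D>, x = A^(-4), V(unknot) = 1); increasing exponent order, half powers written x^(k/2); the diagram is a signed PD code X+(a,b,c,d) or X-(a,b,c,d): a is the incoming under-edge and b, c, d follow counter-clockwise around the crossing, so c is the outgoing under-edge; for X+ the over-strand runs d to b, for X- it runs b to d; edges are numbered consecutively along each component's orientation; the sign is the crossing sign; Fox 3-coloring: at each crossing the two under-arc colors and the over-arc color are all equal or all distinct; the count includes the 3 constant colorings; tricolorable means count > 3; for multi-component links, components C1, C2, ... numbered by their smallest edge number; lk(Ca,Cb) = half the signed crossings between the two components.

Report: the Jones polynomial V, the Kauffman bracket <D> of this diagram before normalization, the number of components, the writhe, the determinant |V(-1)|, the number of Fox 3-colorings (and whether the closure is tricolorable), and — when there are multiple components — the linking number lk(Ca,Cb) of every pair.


V = 1
<D> = 1 (w = 0)
1 component over 4 crossings, w = 0
3 Fox colorings among 3^4, |V(-1)| = 1: not tricolorable
why: det 1 = |V(-1)|; not divisible by 3, so not tricolorable


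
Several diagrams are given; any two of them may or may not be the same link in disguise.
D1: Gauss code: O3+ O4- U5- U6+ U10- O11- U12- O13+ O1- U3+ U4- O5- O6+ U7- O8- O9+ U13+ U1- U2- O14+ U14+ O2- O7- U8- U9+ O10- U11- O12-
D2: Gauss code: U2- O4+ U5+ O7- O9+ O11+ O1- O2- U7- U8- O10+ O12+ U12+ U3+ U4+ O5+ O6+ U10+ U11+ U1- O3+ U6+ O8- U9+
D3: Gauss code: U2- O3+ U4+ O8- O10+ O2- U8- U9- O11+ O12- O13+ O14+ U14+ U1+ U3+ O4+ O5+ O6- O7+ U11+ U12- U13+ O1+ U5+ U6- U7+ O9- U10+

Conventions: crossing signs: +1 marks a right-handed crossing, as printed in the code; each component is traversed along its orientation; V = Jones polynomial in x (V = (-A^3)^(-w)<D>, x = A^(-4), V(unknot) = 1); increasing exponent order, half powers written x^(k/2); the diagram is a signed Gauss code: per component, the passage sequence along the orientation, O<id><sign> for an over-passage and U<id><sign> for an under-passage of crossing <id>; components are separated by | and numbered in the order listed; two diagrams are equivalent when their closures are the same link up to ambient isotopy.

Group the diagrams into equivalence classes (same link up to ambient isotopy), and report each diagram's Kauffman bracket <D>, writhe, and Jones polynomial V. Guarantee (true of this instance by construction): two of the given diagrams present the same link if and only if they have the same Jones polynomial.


equivalence classes: {D1} | {D2, D3}
D1 (bracket A^-8 + 1 - A^4; 14 crossings at w = -4): V = -x^-4 + x^-3 + x^-1
D2 (bracket -A^-12 + A^-8 - A^-4 + 2 - A^4 + A^8; 12 crossings at w = +4): V = x - x^2 + 2x^3 - x^4 + x^5 - x^6
V(D3) = x - x^2 + 2x^3 - x^4 + x^5 - x^6  [14 crossings, <D> = -A^-12 + A^-8 - A^-4 + 2 - A^4 + A^8, w = +4]
key observation: 2 values of V(x) split the 3 diagrams


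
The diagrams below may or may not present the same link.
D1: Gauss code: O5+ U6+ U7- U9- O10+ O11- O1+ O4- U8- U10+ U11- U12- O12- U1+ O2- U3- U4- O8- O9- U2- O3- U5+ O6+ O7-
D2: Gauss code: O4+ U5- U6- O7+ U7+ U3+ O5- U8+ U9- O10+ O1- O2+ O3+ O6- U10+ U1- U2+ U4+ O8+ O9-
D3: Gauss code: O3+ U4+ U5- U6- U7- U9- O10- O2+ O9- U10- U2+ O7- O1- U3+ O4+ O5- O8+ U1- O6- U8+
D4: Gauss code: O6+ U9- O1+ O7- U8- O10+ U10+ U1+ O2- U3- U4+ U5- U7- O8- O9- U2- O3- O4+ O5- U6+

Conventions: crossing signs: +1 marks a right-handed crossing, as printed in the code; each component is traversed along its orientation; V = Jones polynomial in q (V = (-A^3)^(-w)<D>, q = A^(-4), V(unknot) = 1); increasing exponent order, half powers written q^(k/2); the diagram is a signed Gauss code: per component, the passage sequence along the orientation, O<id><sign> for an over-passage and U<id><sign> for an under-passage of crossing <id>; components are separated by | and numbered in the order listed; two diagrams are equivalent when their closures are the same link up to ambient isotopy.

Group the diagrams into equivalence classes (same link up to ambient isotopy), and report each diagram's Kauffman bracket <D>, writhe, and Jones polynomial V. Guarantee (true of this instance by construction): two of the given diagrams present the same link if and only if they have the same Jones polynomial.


equivalence classes: {D1, D4} | {D2} | {D3}
D1 (bracket A^-8 - A^-4 + 2 - A^4 + A^8 - A^12; 12 crossings at w = -4): V = -q^-6 + q^-5 - q^-4 + 2q^-3 - q^-2 + q^-1
V(D2) = 1  [10 crossings, <D> = A^6, w = +2]
V(D3) = q^-2 - q^-1 + 1 - q + q^2  [10 crossings, <D> = A^-14 - A^-10 + A^-6 - A^-2 + A^2, w = -2]
V(D4) = -q^-6 + q^-5 - q^-4 + 2q^-3 - q^-2 + q^-1  [10 crossings, <D> = A^-2 - A^2 + 2A^6 - A^10 + A^14 - A^18, w = -2]
key observation: 3 values of V(q) split the 4 diagrams


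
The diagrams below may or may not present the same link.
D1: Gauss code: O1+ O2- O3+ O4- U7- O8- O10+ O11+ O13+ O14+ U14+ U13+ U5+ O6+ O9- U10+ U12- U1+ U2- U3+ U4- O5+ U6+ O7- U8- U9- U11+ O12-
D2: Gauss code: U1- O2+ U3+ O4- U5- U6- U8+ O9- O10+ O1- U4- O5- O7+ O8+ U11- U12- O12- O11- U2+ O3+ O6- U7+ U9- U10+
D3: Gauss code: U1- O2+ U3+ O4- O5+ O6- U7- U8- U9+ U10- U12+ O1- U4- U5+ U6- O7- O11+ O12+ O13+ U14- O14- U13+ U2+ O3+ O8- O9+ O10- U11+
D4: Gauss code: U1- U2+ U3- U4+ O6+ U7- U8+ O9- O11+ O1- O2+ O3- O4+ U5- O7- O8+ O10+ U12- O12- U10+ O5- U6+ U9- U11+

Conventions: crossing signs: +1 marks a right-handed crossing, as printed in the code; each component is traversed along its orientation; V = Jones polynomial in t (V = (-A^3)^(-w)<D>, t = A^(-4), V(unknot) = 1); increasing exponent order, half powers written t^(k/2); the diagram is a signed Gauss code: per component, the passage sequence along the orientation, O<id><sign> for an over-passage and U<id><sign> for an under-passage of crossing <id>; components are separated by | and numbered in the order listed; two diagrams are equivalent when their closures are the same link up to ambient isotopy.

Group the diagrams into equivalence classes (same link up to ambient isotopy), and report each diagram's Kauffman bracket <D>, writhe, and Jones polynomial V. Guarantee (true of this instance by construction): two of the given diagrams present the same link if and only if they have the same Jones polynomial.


equivalence classes: {D1, D2, D3} | {D4}
D1 (bracket -A^-6 + 2A^-2 - 2A^2 + 3A^6 - 2A^10 + 2A^14 - A^18; 14 crossings at w = +2): V = -t^-3 + 2t^-2 - 2t^-1 + 3 - 2t + 2t^2 - t^3
V(D2) = -t^-3 + 2t^-2 - 2t^-1 + 3 - 2t + 2t^2 - t^3  (w -2, c 12, <D> = -A^-18 + 2A^-14 - 2A^-10 + 3A^-6 - 2A^-2 + 2A^2 - A^6)
D3 (bracket -A^-12 + 2A^-8 - 2A^-4 + 3 - 2A^4 + 2A^8 - A^12; 14 crossings at w = 0): V = -t^-3 + 2t^-2 - 2t^-1 + 3 - 2t + 2t^2 - t^3
D4 (bracket 1; 12 crossings at w = 0): V = 1
observation: 2 values of V(t) split the 4 diagrams


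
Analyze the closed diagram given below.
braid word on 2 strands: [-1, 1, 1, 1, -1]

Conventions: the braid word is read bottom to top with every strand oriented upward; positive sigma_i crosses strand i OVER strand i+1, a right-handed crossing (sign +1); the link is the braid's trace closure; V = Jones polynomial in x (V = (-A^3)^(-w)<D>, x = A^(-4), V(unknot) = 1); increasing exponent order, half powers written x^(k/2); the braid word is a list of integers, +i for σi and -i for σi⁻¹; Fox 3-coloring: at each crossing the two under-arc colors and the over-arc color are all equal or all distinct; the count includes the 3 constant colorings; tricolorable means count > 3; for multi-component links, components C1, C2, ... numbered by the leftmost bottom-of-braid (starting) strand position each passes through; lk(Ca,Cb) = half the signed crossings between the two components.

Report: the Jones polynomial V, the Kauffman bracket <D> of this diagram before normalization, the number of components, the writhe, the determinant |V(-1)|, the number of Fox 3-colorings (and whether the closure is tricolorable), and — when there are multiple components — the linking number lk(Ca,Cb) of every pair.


V(x) = 1
bracket: -A^3, w = +1
1 component, writhe +1, over 5 crossings
det 1, colorings 3 of 3^5 — not tricolorable
observation: one generator, power 1: the (2,1) torus pattern


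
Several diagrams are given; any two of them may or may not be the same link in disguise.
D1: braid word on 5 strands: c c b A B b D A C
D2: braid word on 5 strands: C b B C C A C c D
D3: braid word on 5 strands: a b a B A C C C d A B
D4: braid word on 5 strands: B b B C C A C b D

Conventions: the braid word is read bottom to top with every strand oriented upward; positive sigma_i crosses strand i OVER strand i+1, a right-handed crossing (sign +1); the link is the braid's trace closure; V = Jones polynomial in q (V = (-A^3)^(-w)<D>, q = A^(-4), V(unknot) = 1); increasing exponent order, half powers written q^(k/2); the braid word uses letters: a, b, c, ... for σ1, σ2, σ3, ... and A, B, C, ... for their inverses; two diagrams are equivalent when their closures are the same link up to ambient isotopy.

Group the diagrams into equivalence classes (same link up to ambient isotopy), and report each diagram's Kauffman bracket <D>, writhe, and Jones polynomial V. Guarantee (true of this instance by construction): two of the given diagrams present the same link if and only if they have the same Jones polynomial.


equivalence classes: {D1} | {D2, D3, D4}
D1 (bracket A^-1 + A^7; 9 crossings at w = -1): V = -q^(-5/2) - q^(-1/2)
V(D2) = q^(-9/2) - q^(-5/2) - q^(-3/2) - q^(-1/2)  (w -5, c 9, <D> = A^-13 + A^-9 + A^-5 - A^3)
V(D3) = q^(-9/2) - q^(-5/2) - q^(-3/2) - q^(-1/2)  (w -3, c 11, <D> = A^-7 + A^-3 + A - A^9)
V(D4) = q^(-9/2) - q^(-5/2) - q^(-3/2) - q^(-1/2)  (w -5, c 9, <D> = A^-13 + A^-9 + A^-5 - A^3)
key observation: 2 classes among 4 diagrams; unequal V(q) rules out equality


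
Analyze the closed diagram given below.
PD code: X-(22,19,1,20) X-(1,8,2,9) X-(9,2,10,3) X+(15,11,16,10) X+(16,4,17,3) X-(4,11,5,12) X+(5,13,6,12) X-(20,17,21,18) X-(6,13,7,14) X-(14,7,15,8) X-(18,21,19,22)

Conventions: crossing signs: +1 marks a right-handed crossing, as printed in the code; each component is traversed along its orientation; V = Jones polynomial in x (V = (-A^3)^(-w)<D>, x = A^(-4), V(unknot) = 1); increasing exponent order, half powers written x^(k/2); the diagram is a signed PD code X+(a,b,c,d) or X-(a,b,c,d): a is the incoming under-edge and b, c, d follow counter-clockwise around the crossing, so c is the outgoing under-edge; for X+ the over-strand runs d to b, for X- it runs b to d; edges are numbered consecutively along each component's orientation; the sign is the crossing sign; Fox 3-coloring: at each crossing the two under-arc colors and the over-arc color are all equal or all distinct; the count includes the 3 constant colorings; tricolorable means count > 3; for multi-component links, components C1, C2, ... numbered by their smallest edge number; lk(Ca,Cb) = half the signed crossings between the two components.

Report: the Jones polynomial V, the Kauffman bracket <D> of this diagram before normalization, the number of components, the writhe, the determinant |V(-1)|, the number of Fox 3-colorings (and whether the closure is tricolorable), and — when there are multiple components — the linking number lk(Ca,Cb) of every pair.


V = x^-8 - 2x^-7 + x^-6 - 2x^-5 + 2x^-4 + x^-2
<D> = -A^-7 - 2A + 2A^5 - A^9 + 2A^13 - A^17 (w = -5)
1 component over 11 crossings, w = -5
27 Fox colorings among 3^11, |V(-1)| = 9: tricolorable
why: w = -5 (over 11 crossings) is diagram-only; (-A^3)^(5) removes it from V


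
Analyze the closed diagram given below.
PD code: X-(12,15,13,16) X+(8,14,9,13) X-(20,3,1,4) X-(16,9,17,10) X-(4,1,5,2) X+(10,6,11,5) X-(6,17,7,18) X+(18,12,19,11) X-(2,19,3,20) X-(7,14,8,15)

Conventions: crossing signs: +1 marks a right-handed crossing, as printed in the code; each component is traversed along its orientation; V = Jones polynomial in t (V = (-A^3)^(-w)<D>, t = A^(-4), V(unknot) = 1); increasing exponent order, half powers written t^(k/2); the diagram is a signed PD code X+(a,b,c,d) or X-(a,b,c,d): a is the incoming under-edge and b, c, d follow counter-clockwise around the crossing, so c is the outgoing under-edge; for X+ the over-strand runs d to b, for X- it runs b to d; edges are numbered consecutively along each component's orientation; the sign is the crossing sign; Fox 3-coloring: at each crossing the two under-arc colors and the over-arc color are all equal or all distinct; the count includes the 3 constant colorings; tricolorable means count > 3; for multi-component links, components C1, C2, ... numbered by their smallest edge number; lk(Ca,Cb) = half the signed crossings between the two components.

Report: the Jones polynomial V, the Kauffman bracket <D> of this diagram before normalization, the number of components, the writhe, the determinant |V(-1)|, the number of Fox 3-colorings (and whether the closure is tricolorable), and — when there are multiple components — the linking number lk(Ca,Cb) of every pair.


Jones polynomial: V(t) = -t^-6 + 2t^-5 - 2t^-4 + 3t^-3 - 3t^-2 + 2t^-1 - 1 + t
<D> = A^-16 - A^-12 + 2A^-8 - 3A^-4 + 3 - 2A^4 + 2A^8 - A^12; writhe -4
components 1, writhe -4 (10 crossings)
3-colorings: 9 of 3^10, det 15 — tricolorable
note: V spans 7 powers of t: at least 7 crossings in any diagram


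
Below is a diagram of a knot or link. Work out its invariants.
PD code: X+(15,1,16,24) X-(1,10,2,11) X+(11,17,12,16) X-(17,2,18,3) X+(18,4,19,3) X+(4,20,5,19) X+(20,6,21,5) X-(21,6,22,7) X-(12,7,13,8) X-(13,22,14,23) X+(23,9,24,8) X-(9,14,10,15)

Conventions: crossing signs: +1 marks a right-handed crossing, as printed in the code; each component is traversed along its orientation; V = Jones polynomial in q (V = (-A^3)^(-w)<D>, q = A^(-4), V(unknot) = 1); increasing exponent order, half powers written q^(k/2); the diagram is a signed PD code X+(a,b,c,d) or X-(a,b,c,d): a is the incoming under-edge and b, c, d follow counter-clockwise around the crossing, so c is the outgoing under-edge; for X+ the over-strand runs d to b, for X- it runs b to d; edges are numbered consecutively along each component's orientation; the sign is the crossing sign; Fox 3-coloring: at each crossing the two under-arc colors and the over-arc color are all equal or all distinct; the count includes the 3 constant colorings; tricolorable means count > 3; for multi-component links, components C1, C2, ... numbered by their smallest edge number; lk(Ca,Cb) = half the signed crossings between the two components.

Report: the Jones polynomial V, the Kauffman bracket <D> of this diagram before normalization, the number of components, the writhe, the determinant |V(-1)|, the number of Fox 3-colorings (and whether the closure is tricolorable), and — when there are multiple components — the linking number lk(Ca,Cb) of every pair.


V = -q^-3 + 2q^-2 - 2q^-1 + 3 - 2q + 2q^2 - q^3
<D> = -A^-12 + 2A^-8 - 2A^-4 + 3 - 2A^4 + 2A^8 - A^12 (w = 0)
1 component over 12 crossings, w = 0
3 Fox colorings among 3^12, |V(-1)| = 13: not tricolorable
why: palindromic: swapping q for 1/q fixes V


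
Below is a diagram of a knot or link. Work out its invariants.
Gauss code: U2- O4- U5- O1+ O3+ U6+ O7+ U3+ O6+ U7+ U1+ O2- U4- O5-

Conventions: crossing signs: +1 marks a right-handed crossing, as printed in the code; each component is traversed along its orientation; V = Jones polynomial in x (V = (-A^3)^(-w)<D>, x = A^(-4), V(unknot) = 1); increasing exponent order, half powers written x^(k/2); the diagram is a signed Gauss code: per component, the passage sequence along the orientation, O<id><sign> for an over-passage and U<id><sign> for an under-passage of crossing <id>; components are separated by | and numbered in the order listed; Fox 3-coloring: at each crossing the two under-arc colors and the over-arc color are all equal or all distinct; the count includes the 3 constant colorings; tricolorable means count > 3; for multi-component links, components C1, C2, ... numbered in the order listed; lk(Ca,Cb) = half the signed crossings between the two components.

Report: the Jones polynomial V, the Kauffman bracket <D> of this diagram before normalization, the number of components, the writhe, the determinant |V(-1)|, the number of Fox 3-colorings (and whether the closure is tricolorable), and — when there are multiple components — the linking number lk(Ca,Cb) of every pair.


V(x) = -x^-3 + x^-2 - x^-1 + 3 - x + x^2 - x^3
bracket: A^-9 - A^-5 + A^-1 - 3A^3 + A^7 - A^11 + A^15, w = +1
1 component, writhe +1, over 7 crossings
det 9, colorings 27 of 3^7 — tricolorable
observation: V spans 6 powers of x: at least 6 crossings in any diagram


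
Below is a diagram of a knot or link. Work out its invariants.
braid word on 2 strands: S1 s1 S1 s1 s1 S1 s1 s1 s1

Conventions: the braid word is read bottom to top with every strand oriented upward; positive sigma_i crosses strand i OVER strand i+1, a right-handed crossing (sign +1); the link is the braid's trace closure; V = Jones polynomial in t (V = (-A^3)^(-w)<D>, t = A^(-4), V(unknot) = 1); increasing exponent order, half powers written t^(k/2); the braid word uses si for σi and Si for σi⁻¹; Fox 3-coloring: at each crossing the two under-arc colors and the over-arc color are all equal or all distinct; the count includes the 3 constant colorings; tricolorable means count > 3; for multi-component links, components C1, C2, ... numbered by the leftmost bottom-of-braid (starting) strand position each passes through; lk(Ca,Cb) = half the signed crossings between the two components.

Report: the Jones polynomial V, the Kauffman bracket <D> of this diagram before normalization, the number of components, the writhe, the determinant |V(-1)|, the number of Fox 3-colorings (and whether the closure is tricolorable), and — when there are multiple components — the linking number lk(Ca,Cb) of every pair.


V(t) = t + t^3 - t^4
bracket: A^-7 - A^-3 - A^5, w = +3
1 component, writhe +3, over 9 crossings
det 3, colorings 9 of 3^9 — tricolorable
observation: w = +3 (over 9 crossings) is diagram-only; (-A^3)^(-3) removes it from V


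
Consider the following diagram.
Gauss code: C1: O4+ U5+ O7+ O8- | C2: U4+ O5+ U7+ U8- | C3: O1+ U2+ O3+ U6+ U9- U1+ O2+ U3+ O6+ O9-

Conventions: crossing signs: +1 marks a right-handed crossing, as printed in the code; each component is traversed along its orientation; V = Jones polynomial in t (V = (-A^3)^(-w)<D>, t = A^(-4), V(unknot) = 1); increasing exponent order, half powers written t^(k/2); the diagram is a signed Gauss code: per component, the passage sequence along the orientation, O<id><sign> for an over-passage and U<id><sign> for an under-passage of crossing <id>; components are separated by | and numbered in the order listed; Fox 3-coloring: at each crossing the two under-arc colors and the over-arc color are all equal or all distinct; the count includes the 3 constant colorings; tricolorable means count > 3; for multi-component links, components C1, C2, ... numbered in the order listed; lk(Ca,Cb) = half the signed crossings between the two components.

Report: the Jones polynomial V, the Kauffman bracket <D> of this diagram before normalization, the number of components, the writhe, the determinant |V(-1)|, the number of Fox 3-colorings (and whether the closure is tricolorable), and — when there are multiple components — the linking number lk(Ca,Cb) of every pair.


V = t + t^2 + 2t^3 + t^4 - t^7
<D> = A^-13 - A^-1 - 2A^3 - A^7 - A^11 (w = +5)
3 components over 9 crossings, w = +5
lk(C1,C2): +1
lk(C1,C3) = 0
linking number lk(C2,C3) = 0
27 Fox colorings among 3^9, |V(-1)| = 0: tricolorable
why: summing lk over 3 pairs gives +1


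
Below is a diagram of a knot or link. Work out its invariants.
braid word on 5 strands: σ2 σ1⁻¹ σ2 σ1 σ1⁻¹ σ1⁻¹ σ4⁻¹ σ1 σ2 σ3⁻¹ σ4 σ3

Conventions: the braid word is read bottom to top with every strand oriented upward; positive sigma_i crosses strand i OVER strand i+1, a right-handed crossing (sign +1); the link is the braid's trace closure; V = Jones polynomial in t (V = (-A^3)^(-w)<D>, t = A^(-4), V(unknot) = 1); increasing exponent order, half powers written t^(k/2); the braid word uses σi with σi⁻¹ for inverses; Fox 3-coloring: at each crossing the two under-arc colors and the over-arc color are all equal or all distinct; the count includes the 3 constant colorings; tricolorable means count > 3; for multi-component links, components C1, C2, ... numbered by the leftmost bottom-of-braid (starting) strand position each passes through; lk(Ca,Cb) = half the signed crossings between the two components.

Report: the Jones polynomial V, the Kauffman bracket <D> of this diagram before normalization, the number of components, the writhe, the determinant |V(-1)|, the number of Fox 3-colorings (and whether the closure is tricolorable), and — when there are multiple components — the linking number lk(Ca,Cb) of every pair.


Jones polynomial: V(t) = t + t^3 - t^4
<D> = -A^-10 + A^-6 + A^2; writhe +2
components 1, writhe +2 (12 crossings)
3-colorings: 9 of 3^12, det 3 — tricolorable
note: w = +2 shifts under R1 moves; the (-A^3)^(-2) factor cancels that in V


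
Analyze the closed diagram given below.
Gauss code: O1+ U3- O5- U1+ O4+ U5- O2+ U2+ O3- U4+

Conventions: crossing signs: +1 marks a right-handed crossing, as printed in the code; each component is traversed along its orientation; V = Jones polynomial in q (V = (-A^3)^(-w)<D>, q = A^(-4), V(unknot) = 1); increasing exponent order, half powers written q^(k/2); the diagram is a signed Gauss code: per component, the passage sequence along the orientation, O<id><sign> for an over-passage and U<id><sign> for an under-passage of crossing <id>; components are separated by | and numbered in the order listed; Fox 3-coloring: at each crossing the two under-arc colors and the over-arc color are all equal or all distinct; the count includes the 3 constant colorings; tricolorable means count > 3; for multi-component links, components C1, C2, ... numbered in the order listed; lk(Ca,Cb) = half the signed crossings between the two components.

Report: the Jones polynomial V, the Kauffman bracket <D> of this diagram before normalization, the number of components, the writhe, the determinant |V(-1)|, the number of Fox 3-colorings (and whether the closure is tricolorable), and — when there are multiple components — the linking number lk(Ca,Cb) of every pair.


V(q) = q^-2 - q^-1 + 1 - q + q^2
bracket: -A^-5 + A^-1 - A^3 + A^7 - A^11, w = +1
1 component, writhe +1, over 5 crossings
det 5, colorings 3 of 3^5 — not tricolorable
observation: w = +1 shifts under R1 moves; the (-A^3)^(-1) factor cancels that in V


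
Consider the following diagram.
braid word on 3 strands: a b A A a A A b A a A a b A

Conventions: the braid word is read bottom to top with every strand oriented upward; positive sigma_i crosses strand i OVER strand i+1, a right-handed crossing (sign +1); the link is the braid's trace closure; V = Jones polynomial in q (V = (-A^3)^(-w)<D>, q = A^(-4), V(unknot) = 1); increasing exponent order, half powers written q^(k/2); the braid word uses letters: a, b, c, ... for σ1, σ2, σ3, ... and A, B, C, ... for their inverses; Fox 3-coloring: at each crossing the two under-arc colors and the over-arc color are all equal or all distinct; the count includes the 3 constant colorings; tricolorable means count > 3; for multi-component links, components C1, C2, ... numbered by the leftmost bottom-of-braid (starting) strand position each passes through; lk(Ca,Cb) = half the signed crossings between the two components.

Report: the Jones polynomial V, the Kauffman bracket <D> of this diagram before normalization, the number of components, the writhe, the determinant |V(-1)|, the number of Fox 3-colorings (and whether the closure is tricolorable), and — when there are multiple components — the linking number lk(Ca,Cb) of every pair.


Jones polynomial: V(q) = -q^-3 + q^-2 - q^-1 + 3 - q + q^2 - q^3
<D> = -A^-12 + A^-8 - A^-4 + 3 - A^4 + A^8 - A^12; writhe 0
components 1, writhe 0 (14 crossings)
3-colorings: 27 of 3^14, det 9 — tricolorable
note: palindromic: swapping q for 1/q fixes V


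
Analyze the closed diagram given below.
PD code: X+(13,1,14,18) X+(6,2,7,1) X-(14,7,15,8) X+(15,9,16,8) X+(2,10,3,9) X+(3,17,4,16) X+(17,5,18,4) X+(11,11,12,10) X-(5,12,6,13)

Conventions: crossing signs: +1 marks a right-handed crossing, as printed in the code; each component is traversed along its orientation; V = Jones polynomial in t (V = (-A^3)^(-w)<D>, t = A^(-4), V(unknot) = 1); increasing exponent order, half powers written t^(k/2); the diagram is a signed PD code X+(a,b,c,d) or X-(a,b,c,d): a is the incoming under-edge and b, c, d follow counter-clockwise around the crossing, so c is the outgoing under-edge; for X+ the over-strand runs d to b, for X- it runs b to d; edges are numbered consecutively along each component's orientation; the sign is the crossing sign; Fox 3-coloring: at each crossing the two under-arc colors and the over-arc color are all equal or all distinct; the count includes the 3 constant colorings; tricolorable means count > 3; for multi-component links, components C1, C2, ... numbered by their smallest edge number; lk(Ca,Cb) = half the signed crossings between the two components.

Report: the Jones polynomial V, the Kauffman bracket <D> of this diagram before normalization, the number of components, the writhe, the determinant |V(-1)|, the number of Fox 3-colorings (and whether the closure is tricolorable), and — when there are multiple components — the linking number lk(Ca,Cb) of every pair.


V(t) = t - t^2 + 2t^3 - t^4 + t^5 - t^6
bracket: A^-9 - A^-5 + A^-1 - 2A^3 + A^7 - A^11, w = +5
1 component, writhe +5, over 9 crossings
det 7, colorings 3 of 3^9 — not tricolorable
observation: the span of V is 5, forcing >= 5 crossings in any diagram


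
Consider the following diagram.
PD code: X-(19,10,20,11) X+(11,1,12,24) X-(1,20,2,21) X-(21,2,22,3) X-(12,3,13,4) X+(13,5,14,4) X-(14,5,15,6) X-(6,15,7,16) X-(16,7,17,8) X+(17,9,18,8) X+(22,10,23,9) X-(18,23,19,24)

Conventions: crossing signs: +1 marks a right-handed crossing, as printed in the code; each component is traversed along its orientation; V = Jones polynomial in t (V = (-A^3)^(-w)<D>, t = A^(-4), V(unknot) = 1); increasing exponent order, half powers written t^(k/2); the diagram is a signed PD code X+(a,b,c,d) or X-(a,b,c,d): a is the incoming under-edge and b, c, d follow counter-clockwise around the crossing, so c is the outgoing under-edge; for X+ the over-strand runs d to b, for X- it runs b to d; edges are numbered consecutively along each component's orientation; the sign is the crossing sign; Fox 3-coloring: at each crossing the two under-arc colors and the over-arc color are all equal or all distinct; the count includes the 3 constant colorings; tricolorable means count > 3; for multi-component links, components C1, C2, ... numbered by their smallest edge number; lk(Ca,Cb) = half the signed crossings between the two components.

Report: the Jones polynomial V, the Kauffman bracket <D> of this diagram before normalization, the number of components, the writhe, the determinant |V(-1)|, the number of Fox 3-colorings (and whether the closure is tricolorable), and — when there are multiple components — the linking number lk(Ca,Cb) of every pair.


V(t) = t^-7 - 2t^-6 + 2t^-5 - 3t^-4 + 3t^-3 - 2t^-2 + 2t^-1
bracket: 2A^-8 - 2A^-4 + 3 - 3A^4 + 2A^8 - 2A^12 + A^16, w = -4
1 component, writhe -4, over 12 crossings
det 15, colorings 9 of 3^12 — tricolorable
observation: w = -4 shifts under R1 moves; the (-A^3)^(4) factor cancels that in V


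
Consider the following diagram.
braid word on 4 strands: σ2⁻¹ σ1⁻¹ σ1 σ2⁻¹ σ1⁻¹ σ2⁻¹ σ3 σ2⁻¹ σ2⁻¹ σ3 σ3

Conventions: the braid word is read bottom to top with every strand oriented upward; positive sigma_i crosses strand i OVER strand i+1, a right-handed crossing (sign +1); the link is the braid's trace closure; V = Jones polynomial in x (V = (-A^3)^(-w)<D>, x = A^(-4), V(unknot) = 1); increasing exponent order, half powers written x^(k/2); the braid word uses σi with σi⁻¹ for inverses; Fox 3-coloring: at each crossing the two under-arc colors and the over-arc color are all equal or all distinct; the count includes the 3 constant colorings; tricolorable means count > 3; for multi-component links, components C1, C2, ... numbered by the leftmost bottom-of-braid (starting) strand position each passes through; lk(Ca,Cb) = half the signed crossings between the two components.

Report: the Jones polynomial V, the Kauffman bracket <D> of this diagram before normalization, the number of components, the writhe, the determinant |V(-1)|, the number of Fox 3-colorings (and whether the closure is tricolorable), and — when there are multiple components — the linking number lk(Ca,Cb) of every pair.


V(x) = -x^-6 + 2x^-5 - 4x^-4 + 5x^-3 - 4x^-2 + 5x^-1 - 3 + 2x - x^2
bracket: A^-17 - 2A^-13 + 3A^-9 - 5A^-5 + 4A^-1 - 5A^3 + 4A^7 - 2A^11 + A^15, w = -3
1 component, writhe -3, over 11 crossings
det 27, colorings 9 of 3^11 — tricolorable
observation: w = -3 shifts under R1 moves; the (-A^3)^(3) factor cancels that in V


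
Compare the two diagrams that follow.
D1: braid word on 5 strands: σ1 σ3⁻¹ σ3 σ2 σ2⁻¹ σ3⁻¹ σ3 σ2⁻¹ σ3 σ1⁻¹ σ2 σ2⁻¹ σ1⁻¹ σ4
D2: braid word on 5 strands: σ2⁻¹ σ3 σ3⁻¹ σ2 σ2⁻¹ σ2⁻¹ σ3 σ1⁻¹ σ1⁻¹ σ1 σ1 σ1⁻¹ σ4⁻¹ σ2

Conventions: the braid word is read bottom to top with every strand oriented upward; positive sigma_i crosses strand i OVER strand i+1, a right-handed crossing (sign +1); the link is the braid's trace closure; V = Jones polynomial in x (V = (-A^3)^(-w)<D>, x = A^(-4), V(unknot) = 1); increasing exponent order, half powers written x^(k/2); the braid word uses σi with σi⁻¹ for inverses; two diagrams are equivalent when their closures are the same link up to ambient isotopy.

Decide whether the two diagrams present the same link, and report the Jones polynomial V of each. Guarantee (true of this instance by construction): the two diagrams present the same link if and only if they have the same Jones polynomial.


equivalent: yes
V(D1) = 1  (w 0, c 14, <D> = 1)
D2 (bracket A^-6; 14 crossings at w = -2): V = 1
why: all 2 diagrams share one V(x), hence one class


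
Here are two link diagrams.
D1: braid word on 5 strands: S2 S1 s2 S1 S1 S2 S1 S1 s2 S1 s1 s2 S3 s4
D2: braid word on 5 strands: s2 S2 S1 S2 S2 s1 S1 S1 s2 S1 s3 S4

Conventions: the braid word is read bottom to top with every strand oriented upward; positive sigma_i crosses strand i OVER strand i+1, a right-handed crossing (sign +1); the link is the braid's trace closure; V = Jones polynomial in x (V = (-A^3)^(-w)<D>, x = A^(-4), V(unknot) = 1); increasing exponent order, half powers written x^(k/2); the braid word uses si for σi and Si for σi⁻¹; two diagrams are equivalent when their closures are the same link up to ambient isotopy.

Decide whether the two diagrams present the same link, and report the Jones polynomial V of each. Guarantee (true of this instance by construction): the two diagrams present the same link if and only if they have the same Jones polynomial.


same link: yes
V(D1) = -x^-6 + x^-5 - x^-4 + 2x^-3 - x^-2 + x^-1  [14 crossings, <D> = A^-8 - A^-4 + 2 - A^4 + A^8 - A^12, w = -4]
D2 (bracket A^-8 - A^-4 + 2 - A^4 + A^8 - A^12; 12 crossings at w = -4): V = -x^-6 + x^-5 - x^-4 + 2x^-3 - x^-2 + x^-1
note: all 2 diagrams share one V(x), hence one class


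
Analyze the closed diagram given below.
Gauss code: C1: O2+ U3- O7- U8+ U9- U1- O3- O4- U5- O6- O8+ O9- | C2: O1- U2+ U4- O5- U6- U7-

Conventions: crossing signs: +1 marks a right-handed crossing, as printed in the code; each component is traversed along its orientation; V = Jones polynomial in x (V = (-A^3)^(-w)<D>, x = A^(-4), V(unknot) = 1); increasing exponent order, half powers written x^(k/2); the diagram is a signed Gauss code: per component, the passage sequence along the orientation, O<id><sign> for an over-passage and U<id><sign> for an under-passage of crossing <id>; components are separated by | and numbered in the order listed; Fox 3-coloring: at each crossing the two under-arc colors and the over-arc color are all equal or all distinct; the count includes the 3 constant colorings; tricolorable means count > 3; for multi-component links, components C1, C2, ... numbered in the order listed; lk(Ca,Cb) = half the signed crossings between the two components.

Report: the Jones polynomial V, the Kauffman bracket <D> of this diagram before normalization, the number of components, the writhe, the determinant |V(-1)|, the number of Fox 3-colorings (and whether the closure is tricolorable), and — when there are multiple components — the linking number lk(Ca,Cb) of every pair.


Jones polynomial: V(x) = -x^(-15/2) + 2x^(-13/2) - 2x^(-11/2) + 2x^(-9/2) - 3x^(-7/2) + x^(-5/2) - x^(-3/2)
<D> = A^-9 - A^-5 + 3A^-1 - 2A^3 + 2A^7 - 2A^11 + A^15; writhe -5
components 2, writhe -5 (9 crossings)
linking number lk(C1,C2) = -2
3-colorings: 9 of 3^9, det 12 — tricolorable
note: det 12 = |V(-1)|; divisible by 3, so tricolorable


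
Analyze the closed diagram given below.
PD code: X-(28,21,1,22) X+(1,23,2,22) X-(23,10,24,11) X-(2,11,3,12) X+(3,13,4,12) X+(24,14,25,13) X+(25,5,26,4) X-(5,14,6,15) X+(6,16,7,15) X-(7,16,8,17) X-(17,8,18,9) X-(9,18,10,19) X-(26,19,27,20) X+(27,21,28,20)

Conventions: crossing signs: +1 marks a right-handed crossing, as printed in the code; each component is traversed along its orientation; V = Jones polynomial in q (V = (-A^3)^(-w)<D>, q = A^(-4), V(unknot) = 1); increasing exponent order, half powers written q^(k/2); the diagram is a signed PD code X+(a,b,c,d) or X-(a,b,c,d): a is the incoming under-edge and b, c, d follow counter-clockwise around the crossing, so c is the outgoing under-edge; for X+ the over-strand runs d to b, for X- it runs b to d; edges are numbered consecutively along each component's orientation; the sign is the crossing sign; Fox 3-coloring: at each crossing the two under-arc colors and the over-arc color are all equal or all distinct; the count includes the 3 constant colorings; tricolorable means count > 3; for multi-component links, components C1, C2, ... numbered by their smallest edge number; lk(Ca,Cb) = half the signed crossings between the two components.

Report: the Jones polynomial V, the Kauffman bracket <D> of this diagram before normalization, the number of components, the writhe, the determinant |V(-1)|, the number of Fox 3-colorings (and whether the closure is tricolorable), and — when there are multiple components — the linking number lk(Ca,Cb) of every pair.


V(q) = -q^-4 + q^-3 + q^-1
bracket: A^-2 + A^6 - A^10, w = -2
1 component, writhe -2, over 14 crossings
det 3, colorings 9 of 3^14 — tricolorable
observation: the span of V is 3, forcing >= 3 crossings in any diagram


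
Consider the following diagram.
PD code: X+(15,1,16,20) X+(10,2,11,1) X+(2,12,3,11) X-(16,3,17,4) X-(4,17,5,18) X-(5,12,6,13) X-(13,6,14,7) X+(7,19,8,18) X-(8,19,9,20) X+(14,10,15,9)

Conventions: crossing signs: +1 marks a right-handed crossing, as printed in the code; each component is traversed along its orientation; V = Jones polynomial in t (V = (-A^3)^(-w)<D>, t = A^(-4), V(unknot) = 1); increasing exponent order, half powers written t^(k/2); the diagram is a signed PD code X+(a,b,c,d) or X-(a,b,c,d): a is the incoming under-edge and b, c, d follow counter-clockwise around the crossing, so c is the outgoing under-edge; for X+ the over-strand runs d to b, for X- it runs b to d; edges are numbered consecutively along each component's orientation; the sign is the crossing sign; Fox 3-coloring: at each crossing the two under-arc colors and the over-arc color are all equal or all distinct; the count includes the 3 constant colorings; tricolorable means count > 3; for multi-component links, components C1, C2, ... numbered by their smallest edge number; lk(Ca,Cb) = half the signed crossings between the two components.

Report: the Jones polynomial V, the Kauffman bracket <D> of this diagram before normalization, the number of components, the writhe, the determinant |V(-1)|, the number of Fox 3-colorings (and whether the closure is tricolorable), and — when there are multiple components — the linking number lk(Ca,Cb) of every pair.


Jones polynomial: V(t) = t^-2 - t^-1 + 1 - t + t^2
<D> = A^-8 - A^-4 + 1 - A^4 + A^8; writhe 0
components 1, writhe 0 (10 crossings)
3-colorings: 3 of 3^10, det 5 — not tricolorable
note: palindromic: swapping t for 1/t fixes V


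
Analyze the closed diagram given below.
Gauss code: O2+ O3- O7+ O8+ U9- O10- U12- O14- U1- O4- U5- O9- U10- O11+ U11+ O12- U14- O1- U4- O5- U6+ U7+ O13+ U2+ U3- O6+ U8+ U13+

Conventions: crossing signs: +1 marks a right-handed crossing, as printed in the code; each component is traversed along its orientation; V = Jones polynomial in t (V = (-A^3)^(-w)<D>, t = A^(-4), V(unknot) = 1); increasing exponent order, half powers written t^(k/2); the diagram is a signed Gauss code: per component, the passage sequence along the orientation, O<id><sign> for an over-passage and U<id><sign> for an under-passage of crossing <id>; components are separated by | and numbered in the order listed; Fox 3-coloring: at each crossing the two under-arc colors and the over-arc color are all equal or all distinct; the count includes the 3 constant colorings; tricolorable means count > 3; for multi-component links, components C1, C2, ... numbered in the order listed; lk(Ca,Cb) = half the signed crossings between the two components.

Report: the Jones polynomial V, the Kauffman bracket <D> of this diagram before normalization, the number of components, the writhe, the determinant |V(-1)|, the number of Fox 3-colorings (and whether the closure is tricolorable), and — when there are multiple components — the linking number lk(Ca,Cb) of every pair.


Jones polynomial: V(t) = -t^-9 + t^-8 - 2t^-7 + 3t^-6 - 3t^-5 + 3t^-4 - 2t^-3 + 3t^-2 - t^-1 + 1 - t
<D> = -A^-10 + A^-6 - A^-2 + 3A^2 - 2A^6 + 3A^10 - 3A^14 + 3A^18 - 2A^22 + A^26 - A^30; writhe -2
components 1, writhe -2 (14 crossings)
3-colorings: 9 of 3^14, det 21 — tricolorable
note: |V(-1)| = 21: so tricolorable, since 3 divides 21


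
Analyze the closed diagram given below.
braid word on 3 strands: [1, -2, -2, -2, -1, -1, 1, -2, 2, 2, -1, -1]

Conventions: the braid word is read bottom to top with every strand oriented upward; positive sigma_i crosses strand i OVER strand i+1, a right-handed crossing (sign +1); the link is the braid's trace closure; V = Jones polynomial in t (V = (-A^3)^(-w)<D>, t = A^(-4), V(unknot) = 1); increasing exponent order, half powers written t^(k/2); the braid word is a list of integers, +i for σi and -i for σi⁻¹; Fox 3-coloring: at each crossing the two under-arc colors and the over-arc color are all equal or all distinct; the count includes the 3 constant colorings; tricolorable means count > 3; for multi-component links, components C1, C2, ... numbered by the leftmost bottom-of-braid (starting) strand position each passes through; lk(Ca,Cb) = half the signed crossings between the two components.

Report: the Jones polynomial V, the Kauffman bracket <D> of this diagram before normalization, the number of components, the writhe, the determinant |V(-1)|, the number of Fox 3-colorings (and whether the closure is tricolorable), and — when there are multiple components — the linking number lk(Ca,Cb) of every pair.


V(t) = -t^-6 + t^-5 - t^-4 + 2t^-3 - t^-2 + t^-1
bracket: A^-8 - A^-4 + 2 - A^4 + A^8 - A^12, w = -4
1 component, writhe -4, over 12 crossings
det 7, colorings 3 of 3^12 — not tricolorable
observation: the span of V is 5, forcing >= 5 crossings in any diagram


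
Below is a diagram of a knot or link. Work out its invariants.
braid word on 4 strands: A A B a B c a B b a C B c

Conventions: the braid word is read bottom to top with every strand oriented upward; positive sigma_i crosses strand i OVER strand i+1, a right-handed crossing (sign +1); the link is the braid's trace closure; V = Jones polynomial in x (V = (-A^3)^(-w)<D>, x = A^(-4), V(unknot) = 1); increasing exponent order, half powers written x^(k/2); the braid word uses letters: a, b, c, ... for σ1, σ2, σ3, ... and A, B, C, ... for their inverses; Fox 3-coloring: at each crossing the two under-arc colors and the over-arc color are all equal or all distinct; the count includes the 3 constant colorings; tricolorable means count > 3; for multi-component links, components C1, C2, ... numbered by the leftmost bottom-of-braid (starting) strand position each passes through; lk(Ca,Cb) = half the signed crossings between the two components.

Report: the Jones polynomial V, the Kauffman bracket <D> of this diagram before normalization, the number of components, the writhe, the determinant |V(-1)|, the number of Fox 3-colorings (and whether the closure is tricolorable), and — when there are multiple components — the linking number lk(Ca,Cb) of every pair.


V(x) = -x^-5 + x^-4 - x^-3 + 2x^-2 - x^-1 + 2 - x
bracket: A^-7 - 2A^-3 + A - 2A^5 + A^9 - A^13 + A^17, w = -1
1 component, writhe -1, over 13 crossings
det 9, colorings 9 of 3^13 — tricolorable
observation: w = -1 (over 13 crossings) is diagram-only; (-A^3)^(1) removes it from V
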